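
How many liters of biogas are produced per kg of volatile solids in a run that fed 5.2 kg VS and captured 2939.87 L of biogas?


Y = V / VS
= 2939.87 / 5.2
= 565.3596 L/kg VS

565.3596 L/kg VS


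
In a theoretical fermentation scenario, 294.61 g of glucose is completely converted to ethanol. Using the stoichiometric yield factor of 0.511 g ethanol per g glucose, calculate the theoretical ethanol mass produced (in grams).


Theoretical ethanol yield: m_EtOH = 0.511 * m_glucose
m_EtOH = 0.511 * 294.61 = 150.5457 g

150.5457 g


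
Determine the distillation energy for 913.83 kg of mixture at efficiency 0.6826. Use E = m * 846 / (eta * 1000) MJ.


E = m * 846 / (eta * 1000)
= 913.83 * 846 / (0.6826 * 1000)
= 1132.5816 MJ

1132.5816 MJ


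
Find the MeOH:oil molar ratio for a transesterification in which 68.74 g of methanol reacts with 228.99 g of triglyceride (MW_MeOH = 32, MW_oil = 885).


Molar ratio = n_MeOH / n_oil = (MeOH/32) / (oil/885) = (MeOH * 885) / (32 * oil)
= (68.74 * 885) / (32 * 228.99)
= 8.3021

8.3021


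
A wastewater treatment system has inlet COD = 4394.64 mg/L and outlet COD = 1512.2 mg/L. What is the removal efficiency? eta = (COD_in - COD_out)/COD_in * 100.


eta = (COD_in - COD_out) / COD_in * 100
= (4394.64 - 1512.2) / 4394.64 * 100
= 65.5899%

65.5899%


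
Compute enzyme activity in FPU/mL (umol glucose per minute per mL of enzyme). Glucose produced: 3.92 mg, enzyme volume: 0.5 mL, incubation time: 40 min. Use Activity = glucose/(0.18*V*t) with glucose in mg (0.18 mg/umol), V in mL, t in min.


Activity = glucose_mg / (0.18 mg/umol * V_mL * t_min)
= 3.92 / (0.18 * 0.5 * 40)
= 1.0889 FPU/mL

1.0889 FPU/mL


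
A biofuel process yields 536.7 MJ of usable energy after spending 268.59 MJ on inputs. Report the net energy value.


NEV = E_out - E_in
= 536.7 - 268.59
= 268.1100 MJ

268.1100 MJ


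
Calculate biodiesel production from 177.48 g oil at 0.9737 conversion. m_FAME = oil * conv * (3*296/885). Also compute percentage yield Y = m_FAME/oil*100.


m_FAME = oil * conv * (3 * 296 / 885) = oil * conv * (888/885)
= 177.48 * 0.9737 * 888 / 885
= 173.3981 g
Y = m_FAME / oil * 100 = conv * (888/885) * 100
= 0.9737 * 888 / 885 * 100
= 97.70%

173.3981 g FAME; Y = 97.70%


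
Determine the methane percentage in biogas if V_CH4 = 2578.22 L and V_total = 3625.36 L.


CH4% = V_CH4 / V_total * 100
= 2578.22 / 3625.36 * 100
= 71.1162%

71.1162%


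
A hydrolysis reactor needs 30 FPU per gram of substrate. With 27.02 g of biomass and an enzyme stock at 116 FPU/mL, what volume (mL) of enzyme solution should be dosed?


V = dosage * m_sub / activity
V = 30 * 27.02 / 116
V = 6.9879 mL

6.9879 mL


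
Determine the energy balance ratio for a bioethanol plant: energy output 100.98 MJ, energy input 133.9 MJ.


EROI = E_out / E_in
= 100.98 / 133.9
= 0.7541

0.7541


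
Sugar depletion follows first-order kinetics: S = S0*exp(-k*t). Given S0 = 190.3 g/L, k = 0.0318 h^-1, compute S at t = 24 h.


S = S0 * exp(-k * t)
S = 190.3 * exp(-0.0318 * 24)
S = 88.7126 g/L

88.7126 g/L


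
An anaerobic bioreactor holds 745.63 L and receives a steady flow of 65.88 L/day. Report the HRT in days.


HRT = V / Q
= 745.63 / 65.88
= 11.3180 days

11.3180 days


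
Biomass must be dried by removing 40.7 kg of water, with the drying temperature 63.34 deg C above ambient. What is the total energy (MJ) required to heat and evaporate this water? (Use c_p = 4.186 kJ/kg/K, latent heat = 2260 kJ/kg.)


E = m_water * (4.186 * dT + 2260) / 1000
= 40.7 * (4.186 * 63.34 + 2260) / 1000
= 102.7732 MJ

102.7732 MJ


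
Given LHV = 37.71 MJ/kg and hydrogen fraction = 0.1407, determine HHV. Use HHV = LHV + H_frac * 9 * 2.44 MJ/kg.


HHV = LHV + H_frac * 9 * 2.44
= 37.71 + 0.1407 * 9 * 2.44
= 40.7998 MJ/kg

40.7998 MJ/kg


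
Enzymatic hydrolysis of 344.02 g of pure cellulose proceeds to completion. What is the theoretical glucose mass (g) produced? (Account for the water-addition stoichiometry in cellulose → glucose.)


glucose = cellulose * 180/162
= 344.02 * 180/162
= 382.2444 g

382.2444 g


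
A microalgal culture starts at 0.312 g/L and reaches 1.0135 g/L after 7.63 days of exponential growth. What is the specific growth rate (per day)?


mu = ln(X2/X1) / dt
= ln(1.0135/0.312) / 7.63
= 0.1544 per day

0.1544 per day


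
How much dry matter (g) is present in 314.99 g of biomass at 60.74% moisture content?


Wd = Ww * (1 - MC/100)
= 314.99 * (1 - 60.74/100)
= 123.6651 g

123.6651 g


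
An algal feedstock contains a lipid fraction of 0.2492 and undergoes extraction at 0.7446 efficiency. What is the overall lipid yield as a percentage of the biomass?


Y = lipid_content * extraction_eff * 100
= 0.2492 * 0.7446 * 100
= 18.5554%

18.5554%


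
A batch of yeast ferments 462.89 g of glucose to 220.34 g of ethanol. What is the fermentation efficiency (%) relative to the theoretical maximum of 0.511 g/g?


Fermentation efficiency = (actual / (0.511 * glucose)) * 100
= (220.34 / (0.511 * 462.89)) * 100
= 93.1525%

93.1525%


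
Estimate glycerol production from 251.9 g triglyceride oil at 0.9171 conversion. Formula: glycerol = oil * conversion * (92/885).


glycerol = oil * conv * (92/885)
= 251.9 * 0.9171 * 92 / 885
= 24.0154 g

24.0154 g


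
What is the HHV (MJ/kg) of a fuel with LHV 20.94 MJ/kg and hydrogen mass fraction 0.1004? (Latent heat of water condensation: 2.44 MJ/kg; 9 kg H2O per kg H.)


HHV = LHV + H_frac * 9 * 2.44
= 20.94 + 0.1004 * 9 * 2.44
= 23.1448 MJ/kg

23.1448 MJ/kg


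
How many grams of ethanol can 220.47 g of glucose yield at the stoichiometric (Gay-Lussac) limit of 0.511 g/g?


Theoretical ethanol yield: m_EtOH = 0.511 * m_glucose
m_EtOH = 0.511 * 220.47 = 112.6602 g

112.6602 g


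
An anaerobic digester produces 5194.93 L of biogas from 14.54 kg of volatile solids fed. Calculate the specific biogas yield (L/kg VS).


Y = V / VS
= 5194.93 / 14.54
= 357.2854 L/kg VS

357.2854 L/kg VS


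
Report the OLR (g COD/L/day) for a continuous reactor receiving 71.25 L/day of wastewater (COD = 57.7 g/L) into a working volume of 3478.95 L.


OLR = Q * S / V
= 71.25 * 57.7 / 3478.95
= 1.1817 g/L/day

1.1817 g/L/day


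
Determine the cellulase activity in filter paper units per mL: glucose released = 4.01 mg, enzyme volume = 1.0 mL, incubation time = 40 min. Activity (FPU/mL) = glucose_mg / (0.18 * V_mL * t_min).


Activity = glucose_mg / (0.18 mg/umol * V_mL * t_min)
= 4.01 / (0.18 * 1.0 * 40)
= 0.5569 FPU/mL

0.5569 FPU/mL


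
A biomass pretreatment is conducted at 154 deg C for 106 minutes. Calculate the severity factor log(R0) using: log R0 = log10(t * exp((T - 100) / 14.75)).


logR0 = log10(t * exp((T - 100) / 14.75))
= log10(106 * exp((154 - 100) / 14.75))
= 3.6153

3.6153


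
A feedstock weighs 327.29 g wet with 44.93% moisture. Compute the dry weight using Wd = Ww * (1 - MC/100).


Wd = Ww * (1 - MC/100)
= 327.29 * (1 - 44.93/100)
= 180.2386 g

180.2386 g


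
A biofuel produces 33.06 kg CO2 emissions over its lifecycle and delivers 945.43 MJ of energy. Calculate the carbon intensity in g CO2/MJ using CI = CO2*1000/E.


CI = CO2 * 1000 / E
= 33.06 * 1000 / 945.43
= 34.9682 g CO2/MJ

34.9682 g CO2/MJ


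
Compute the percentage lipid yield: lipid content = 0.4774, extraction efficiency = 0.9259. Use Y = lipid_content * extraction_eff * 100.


Y = lipid_content * extraction_eff * 100
= 0.4774 * 0.9259 * 100
= 44.2025%

44.2025%


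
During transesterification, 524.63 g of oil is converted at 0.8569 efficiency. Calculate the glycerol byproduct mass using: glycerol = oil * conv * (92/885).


glycerol = oil * conv * (92/885)
= 524.63 * 0.8569 * 92 / 885
= 46.7334 g

46.7334 g


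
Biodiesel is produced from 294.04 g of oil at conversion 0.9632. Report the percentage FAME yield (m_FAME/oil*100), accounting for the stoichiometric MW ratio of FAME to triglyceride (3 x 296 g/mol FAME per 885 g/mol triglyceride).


m_FAME = oil * conv * (3 * 296 / 885) = oil * conv * (888/885)
= 294.04 * 0.9632 * 888 / 885
= 284.1794 g
Y = m_FAME / oil * 100 = conv * (888/885) * 100
= 0.9632 * 888 / 885 * 100
= 96.65%

96.65%


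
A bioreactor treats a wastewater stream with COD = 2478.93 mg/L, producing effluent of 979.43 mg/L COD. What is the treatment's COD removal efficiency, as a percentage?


eta = (COD_in - COD_out) / COD_in * 100
= (2478.93 - 979.43) / 2478.93 * 100
= 60.4898%

60.4898%


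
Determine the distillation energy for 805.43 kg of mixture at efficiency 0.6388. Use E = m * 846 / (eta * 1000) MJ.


E = m * 846 / (eta * 1000)
= 805.43 * 846 / (0.6388 * 1000)
= 1066.6778 MJ

1066.6778 MJ


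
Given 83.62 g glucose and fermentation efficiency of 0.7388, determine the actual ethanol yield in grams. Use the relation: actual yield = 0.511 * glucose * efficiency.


Actual ethanol: m = 0.511 * 83.62 * 0.7388
m = 31.5688 g

31.5688 g


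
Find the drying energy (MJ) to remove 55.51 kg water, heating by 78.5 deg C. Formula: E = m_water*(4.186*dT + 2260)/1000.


E = m_water * (4.186 * dT + 2260) / 1000
= 55.51 * (4.186 * 78.5 + 2260) / 1000
= 143.6932 MJ

143.6932 MJ


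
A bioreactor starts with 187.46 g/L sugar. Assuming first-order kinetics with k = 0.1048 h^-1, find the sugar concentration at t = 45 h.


S = S0 * exp(-k * t)
S = 187.46 * exp(-0.1048 * 45)
S = 1.6779 g/L

1.6779 g/L


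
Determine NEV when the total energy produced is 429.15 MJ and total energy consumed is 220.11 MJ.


NEV = E_out - E_in
= 429.15 - 220.11
= 209.0400 MJ

209.0400 MJ


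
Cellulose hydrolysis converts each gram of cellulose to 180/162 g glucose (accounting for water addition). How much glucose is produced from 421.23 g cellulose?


glucose = cellulose * 180/162
= 421.23 * 180/162
= 468.0333 g

468.0333 g


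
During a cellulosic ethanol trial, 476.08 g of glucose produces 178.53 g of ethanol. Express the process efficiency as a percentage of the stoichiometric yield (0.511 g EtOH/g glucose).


Fermentation efficiency = (actual / (0.511 * glucose)) * 100
= (178.53 / (0.511 * 476.08)) * 100
= 73.3855%

73.3855%


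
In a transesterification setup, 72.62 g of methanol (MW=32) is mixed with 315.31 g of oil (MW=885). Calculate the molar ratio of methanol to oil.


Molar ratio = n_MeOH / n_oil = (MeOH/32) / (oil/885) = (MeOH * 885) / (32 * oil)
= (72.62 * 885) / (32 * 315.31)
= 6.3696

6.3696


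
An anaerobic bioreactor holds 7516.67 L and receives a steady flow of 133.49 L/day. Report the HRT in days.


HRT = V / Q
= 7516.67 / 133.49
= 56.3089 days

56.3089 days


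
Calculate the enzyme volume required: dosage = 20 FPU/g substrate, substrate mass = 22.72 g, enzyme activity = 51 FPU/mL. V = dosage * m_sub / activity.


V = dosage * m_sub / activity
V = 20 * 22.72 / 51
V = 8.9098 mL

8.9098 mL


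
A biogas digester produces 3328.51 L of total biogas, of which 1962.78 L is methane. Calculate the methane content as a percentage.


CH4% = V_CH4 / V_total * 100
= 1962.78 / 3328.51 * 100
= 58.9687%

58.9687%


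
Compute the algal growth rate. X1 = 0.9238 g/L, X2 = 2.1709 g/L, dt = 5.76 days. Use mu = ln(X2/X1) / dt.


mu = ln(X2/X1) / dt
= ln(2.1709/0.9238) / 5.76
= 0.1483 per day

0.1483 per day


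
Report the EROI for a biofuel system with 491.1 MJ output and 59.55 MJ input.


EROI = E_out / E_in
= 491.1 / 59.55
= 8.2469

8.2469


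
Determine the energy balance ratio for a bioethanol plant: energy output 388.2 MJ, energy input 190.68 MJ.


EROI = E_out / E_in
= 388.2 / 190.68
= 2.0359

2.0359


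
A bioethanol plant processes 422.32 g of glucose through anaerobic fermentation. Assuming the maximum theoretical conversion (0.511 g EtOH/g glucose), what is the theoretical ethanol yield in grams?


Theoretical ethanol yield: m_EtOH = 0.511 * m_glucose
m_EtOH = 0.511 * 422.32 = 215.8055 g

215.8055 g


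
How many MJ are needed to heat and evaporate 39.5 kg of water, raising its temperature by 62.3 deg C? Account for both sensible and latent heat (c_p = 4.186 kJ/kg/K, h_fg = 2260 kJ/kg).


E = m_water * (4.186 * dT + 2260) / 1000
= 39.5 * (4.186 * 62.3 + 2260) / 1000
= 99.5711 MJ

99.5711 MJ


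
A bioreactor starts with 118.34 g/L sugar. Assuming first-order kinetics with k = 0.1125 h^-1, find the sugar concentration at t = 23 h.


S = S0 * exp(-k * t)
S = 118.34 * exp(-0.1125 * 23)
S = 8.9001 g/L

8.9001 g/L


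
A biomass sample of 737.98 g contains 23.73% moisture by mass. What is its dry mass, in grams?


Wd = Ww * (1 - MC/100)
= 737.98 * (1 - 23.73/100)
= 562.8573 g

562.8573 g


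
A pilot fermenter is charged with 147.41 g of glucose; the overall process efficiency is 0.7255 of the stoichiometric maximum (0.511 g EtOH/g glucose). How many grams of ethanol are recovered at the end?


Actual ethanol: m = 0.511 * 147.41 * 0.7255
m = 54.6494 g

54.6494 g


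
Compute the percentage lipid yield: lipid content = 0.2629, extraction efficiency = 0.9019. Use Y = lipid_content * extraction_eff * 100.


Y = lipid_content * extraction_eff * 100
= 0.2629 * 0.9019 * 100
= 23.7110%

23.7110%


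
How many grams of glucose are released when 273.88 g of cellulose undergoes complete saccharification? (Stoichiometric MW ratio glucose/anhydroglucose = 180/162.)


glucose = cellulose * 180/162
= 273.88 * 180/162
= 304.3111 g

304.3111 g


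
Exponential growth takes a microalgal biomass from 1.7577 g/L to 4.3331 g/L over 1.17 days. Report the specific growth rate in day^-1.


mu = ln(X2/X1) / dt
= ln(4.3331/1.7577) / 1.17
= 0.7712 per day

0.7712 per day


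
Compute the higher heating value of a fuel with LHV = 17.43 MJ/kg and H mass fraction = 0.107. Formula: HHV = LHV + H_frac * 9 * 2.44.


HHV = LHV + H_frac * 9 * 2.44
= 17.43 + 0.107 * 9 * 2.44
= 19.7797 MJ/kg

19.7797 MJ/kg


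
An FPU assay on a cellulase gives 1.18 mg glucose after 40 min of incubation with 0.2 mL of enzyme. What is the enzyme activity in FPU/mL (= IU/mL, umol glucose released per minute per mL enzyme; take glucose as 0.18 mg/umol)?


Activity = glucose_mg / (0.18 mg/umol * V_mL * t_min)
= 1.18 / (0.18 * 0.2 * 40)
= 0.8194 FPU/mL

0.8194 FPU/mL


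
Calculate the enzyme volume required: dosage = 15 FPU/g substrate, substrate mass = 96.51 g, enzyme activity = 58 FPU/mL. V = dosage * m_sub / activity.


V = dosage * m_sub / activity
V = 15 * 96.51 / 58
V = 24.9595 mL

24.9595 mL


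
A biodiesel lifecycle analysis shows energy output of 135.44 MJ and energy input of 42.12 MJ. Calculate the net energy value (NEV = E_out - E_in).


NEV = E_out - E_in
= 135.44 - 42.12
= 93.3200 MJ

93.3200 MJ


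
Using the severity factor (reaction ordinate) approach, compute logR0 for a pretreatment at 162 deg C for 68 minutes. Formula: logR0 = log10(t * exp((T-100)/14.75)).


logR0 = log10(t * exp((T - 100) / 14.75))
= log10(68 * exp((162 - 100) / 14.75))
= 3.6580

3.6580


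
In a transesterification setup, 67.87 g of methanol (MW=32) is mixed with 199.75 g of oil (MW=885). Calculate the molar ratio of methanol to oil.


Molar ratio = n_MeOH / n_oil = (MeOH/32) / (oil/885) = (MeOH * 885) / (32 * oil)
= (67.87 * 885) / (32 * 199.75)
= 9.3969

9.3969


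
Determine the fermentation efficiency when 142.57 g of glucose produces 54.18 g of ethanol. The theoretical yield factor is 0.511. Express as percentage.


Fermentation efficiency = (actual / (0.511 * glucose)) * 100
= (54.18 / (0.511 * 142.57)) * 100
= 74.3687%

74.3687%


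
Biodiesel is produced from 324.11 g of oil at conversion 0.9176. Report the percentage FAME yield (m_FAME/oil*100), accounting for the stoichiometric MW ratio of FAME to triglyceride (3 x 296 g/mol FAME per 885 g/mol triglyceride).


m_FAME = oil * conv * (3 * 296 / 885) = oil * conv * (888/885)
= 324.11 * 0.9176 * 888 / 885
= 298.4115 g
Y = m_FAME / oil * 100 = conv * (888/885) * 100
= 0.9176 * 888 / 885 * 100
= 92.07%

92.07%


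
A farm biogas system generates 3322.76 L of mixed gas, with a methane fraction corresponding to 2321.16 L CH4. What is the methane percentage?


CH4% = V_CH4 / V_total * 100
= 2321.16 / 3322.76 * 100
= 69.8564%

69.8564%


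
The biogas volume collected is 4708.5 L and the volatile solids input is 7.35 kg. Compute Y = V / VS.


Y = V / VS
= 4708.5 / 7.35
= 640.6122 L/kg VS

640.6122 L/kg VS


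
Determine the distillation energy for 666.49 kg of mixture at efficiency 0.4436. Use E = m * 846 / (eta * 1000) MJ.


E = m * 846 / (eta * 1000)
= 666.49 * 846 / (0.4436 * 1000)
= 1271.0788 MJ

1271.0788 MJ


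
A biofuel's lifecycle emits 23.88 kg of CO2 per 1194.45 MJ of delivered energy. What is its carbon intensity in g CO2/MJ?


CI = CO2 * 1000 / E
= 23.88 * 1000 / 1194.45
= 19.9925 g CO2/MJ

19.9925 g CO2/MJ


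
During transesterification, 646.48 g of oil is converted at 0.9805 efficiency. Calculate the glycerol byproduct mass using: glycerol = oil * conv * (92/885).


glycerol = oil * conv * (92/885)
= 646.48 * 0.9805 * 92 / 885
= 65.8942 g

65.8942 g


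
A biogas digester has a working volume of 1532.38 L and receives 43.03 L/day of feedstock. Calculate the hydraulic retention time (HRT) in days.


HRT = V / Q
= 1532.38 / 43.03
= 35.6119 days

35.6119 days


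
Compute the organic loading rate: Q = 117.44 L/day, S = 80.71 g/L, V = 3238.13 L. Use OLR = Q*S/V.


OLR = Q * S / V
= 117.44 * 80.71 / 3238.13
= 2.9272 g/L/day

2.9272 g/L/day


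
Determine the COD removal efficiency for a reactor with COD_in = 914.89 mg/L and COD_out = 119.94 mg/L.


eta = (COD_in - COD_out) / COD_in * 100
= (914.89 - 119.94) / 914.89 * 100
= 86.8902%

86.8902%


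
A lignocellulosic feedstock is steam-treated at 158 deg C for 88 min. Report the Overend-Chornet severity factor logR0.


logR0 = log10(t * exp((T - 100) / 14.75))
= log10(88 * exp((158 - 100) / 14.75))
= 3.6522

3.6522


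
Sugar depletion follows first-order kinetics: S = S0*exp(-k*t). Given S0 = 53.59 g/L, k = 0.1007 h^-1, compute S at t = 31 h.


S = S0 * exp(-k * t)
S = 53.59 * exp(-0.1007 * 31)
S = 2.3624 g/L

2.3624 g/L


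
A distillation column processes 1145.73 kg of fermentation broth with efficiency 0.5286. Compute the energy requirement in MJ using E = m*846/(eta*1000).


E = m * 846 / (eta * 1000)
= 1145.73 * 846 / (0.5286 * 1000)
= 1833.6882 MJ

1833.6882 MJ


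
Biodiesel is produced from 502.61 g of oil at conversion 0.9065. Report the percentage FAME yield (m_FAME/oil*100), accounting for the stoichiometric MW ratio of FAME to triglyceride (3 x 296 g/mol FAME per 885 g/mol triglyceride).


m_FAME = oil * conv * (3 * 296 / 885) = oil * conv * (888/885)
= 502.61 * 0.9065 * 888 / 885
= 457.1604 g
Y = m_FAME / oil * 100 = conv * (888/885) * 100
= 0.9065 * 888 / 885 * 100
= 90.96%

90.96%


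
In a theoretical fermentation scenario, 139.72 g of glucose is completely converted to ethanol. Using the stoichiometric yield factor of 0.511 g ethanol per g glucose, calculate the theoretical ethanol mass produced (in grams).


Theoretical ethanol yield: m_EtOH = 0.511 * m_glucose
m_EtOH = 0.511 * 139.72 = 71.3969 g

71.3969 g


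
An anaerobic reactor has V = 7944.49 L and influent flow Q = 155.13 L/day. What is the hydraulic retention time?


HRT = V / Q
= 7944.49 / 155.13
= 51.2118 days

51.2118 days


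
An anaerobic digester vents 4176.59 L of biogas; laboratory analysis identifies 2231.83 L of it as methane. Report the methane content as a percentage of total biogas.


CH4% = V_CH4 / V_total * 100
= 2231.83 / 4176.59 * 100
= 53.4367%

53.4367%


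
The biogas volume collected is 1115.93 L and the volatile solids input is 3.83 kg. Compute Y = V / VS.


Y = V / VS
= 1115.93 / 3.83
= 291.3655 L/kg VS

291.3655 L/kg VS


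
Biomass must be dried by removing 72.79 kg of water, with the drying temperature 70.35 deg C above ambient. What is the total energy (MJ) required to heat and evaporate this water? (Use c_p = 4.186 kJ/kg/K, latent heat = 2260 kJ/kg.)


E = m_water * (4.186 * dT + 2260) / 1000
= 72.79 * (4.186 * 70.35 + 2260) / 1000
= 185.9410 MJ

185.9410 MJ


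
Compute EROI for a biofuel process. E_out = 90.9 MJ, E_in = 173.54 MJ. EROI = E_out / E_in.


EROI = E_out / E_in
= 90.9 / 173.54
= 0.5238

0.5238


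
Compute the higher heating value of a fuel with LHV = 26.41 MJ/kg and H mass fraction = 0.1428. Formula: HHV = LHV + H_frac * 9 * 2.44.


HHV = LHV + H_frac * 9 * 2.44
= 26.41 + 0.1428 * 9 * 2.44
= 29.5459 MJ/kg

29.5459 MJ/kg


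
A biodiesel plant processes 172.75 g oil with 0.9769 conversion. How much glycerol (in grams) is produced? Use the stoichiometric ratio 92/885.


glycerol = oil * conv * (92/885)
= 172.75 * 0.9769 * 92 / 885
= 17.5434 g

17.5434 g


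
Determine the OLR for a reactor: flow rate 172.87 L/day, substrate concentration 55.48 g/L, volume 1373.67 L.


OLR = Q * S / V
= 172.87 * 55.48 / 1373.67
= 6.9819 g/L/day

6.9819 g/L/day


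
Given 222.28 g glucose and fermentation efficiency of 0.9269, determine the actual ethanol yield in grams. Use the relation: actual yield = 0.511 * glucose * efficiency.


Actual ethanol: m = 0.511 * 222.28 * 0.9269
m = 105.2820 g

105.2820 g


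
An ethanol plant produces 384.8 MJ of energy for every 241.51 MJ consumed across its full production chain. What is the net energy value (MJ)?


NEV = E_out - E_in
= 384.8 - 241.51
= 143.2900 MJ

143.2900 MJ


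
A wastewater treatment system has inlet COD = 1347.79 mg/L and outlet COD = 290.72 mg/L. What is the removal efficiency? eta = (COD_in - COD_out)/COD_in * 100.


eta = (COD_in - COD_out) / COD_in * 100
= (1347.79 - 290.72) / 1347.79 * 100
= 78.4299%

78.4299%


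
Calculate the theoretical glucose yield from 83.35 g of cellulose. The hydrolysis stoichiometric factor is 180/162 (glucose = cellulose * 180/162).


glucose = cellulose * 180/162
= 83.35 * 180/162
= 92.6111 g

92.6111 g


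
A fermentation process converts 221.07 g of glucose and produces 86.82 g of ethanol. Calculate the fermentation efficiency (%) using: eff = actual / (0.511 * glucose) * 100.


Fermentation efficiency = (actual / (0.511 * glucose)) * 100
= (86.82 / (0.511 * 221.07)) * 100
= 76.8545%

76.8545%


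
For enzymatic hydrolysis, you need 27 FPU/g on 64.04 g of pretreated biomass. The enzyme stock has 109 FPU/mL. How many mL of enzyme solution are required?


V = dosage * m_sub / activity
V = 27 * 64.04 / 109
V = 15.8631 mL

15.8631 mL


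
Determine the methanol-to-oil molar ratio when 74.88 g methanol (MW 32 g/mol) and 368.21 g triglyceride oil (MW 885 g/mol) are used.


Molar ratio = n_MeOH / n_oil = (MeOH/32) / (oil/885) = (MeOH * 885) / (32 * oil)
= (74.88 * 885) / (32 * 368.21)
= 5.6242

5.6242


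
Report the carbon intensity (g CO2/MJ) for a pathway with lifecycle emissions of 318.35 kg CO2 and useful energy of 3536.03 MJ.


CI = CO2 * 1000 / E
= 318.35 * 1000 / 3536.03
= 90.0303 g CO2/MJ

90.0303 g CO2/MJ


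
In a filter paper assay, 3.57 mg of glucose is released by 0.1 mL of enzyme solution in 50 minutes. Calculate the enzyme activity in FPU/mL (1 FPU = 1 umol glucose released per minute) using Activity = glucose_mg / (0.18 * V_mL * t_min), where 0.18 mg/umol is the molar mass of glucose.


Activity = glucose_mg / (0.18 mg/umol * V_mL * t_min)
= 3.57 / (0.18 * 0.1 * 50)
= 3.9667 FPU/mL

3.9667 FPU/mL


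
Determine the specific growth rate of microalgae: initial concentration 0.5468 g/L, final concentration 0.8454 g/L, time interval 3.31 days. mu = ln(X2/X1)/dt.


mu = ln(X2/X1) / dt
= ln(0.8454/0.5468) / 3.31
= 0.1316 per day

0.1316 per day


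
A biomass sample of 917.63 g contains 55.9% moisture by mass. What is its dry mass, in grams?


Wd = Ww * (1 - MC/100)
= 917.63 * (1 - 55.9/100)
= 404.6748 g

404.6748 g


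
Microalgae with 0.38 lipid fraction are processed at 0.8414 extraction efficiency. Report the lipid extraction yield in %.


Y = lipid_content * extraction_eff * 100
= 0.38 * 0.8414 * 100
= 31.9732%

31.9732%


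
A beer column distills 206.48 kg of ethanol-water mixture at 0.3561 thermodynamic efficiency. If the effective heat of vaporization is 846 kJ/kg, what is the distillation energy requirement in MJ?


E = m * 846 / (eta * 1000)
= 206.48 * 846 / (0.3561 * 1000)
= 490.5422 MJ

490.5422 MJ


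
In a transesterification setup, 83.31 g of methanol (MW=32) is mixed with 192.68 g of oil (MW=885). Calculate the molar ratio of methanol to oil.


Molar ratio = n_MeOH / n_oil = (MeOH/32) / (oil/885) = (MeOH * 885) / (32 * oil)
= (83.31 * 885) / (32 * 192.68)
= 11.9579

11.9579


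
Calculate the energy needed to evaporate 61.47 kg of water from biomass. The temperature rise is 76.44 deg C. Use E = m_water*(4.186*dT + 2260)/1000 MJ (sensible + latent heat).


E = m_water * (4.186 * dT + 2260) / 1000
= 61.47 * (4.186 * 76.44 + 2260) / 1000
= 158.5912 MJ

158.5912 MJ


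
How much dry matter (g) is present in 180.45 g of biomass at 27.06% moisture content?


Wd = Ww * (1 - MC/100)
= 180.45 * (1 - 27.06/100)
= 131.6202 g

131.6202 g


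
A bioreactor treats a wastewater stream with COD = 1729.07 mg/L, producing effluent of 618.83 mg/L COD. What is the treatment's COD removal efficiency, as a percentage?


eta = (COD_in - COD_out) / COD_in * 100
= (1729.07 - 618.83) / 1729.07 * 100
= 64.2102%

64.2102%


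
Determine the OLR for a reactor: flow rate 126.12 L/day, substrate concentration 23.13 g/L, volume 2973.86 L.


OLR = Q * S / V
= 126.12 * 23.13 / 2973.86
= 0.9809 g/L/day

0.9809 g/L/day


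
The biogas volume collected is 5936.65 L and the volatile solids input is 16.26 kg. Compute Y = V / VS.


Y = V / VS
= 5936.65 / 16.26
= 365.1076 L/kg VS

365.1076 L/kg VS


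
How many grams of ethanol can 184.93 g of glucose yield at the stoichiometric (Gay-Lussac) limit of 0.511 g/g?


Theoretical ethanol yield: m_EtOH = 0.511 * m_glucose
m_EtOH = 0.511 * 184.93 = 94.4992 g

94.4992 g


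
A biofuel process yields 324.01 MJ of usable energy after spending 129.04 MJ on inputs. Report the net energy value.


NEV = E_out - E_in
= 324.01 - 129.04
= 194.9700 MJ

194.9700 MJ


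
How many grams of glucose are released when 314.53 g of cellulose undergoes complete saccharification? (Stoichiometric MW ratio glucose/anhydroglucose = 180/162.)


glucose = cellulose * 180/162
= 314.53 * 180/162
= 349.4778 g

349.4778 g


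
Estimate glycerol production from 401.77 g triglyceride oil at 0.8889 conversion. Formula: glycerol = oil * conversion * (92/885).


glycerol = oil * conv * (92/885)
= 401.77 * 0.8889 * 92 / 885
= 37.1257 g

37.1257 g


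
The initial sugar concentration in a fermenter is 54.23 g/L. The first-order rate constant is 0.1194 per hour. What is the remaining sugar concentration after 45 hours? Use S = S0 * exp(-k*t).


S = S0 * exp(-k * t)
S = 54.23 * exp(-0.1194 * 45)
S = 0.2516 g/L

0.2516 g/L


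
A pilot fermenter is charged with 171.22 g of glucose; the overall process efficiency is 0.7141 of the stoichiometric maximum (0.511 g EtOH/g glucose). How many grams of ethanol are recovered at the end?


Actual ethanol: m = 0.511 * 171.22 * 0.7141
m = 62.4791 g

62.4791 g


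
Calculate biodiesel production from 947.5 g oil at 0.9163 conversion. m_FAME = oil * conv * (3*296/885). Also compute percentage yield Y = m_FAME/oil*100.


m_FAME = oil * conv * (3 * 296 / 885) = oil * conv * (888/885)
= 947.5 * 0.9163 * 888 / 885
= 871.1373 g
Y = m_FAME / oil * 100 = conv * (888/885) * 100
= 0.9163 * 888 / 885 * 100
= 91.94%

871.1373 g FAME; Y = 91.94%


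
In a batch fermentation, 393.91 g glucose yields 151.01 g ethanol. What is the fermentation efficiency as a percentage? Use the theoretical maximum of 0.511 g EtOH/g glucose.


Fermentation efficiency = (actual / (0.511 * glucose)) * 100
= (151.01 / (0.511 * 393.91)) * 100
= 75.0219%

75.0219%


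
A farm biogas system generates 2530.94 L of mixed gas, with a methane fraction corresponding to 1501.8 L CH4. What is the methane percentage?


CH4% = V_CH4 / V_total * 100
= 1501.8 / 2530.94 * 100
= 59.3376%

59.3376%


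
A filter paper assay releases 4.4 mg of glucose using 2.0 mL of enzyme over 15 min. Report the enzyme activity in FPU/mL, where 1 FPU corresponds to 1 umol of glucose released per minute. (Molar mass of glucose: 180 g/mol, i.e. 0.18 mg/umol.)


Activity = glucose_mg / (0.18 mg/umol * V_mL * t_min)
= 4.4 / (0.18 * 2.0 * 15)
= 0.8148 FPU/mL

0.8148 FPU/mL


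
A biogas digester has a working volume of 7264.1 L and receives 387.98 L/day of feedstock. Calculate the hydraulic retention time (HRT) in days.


HRT = V / Q
= 7264.1 / 387.98
= 18.7229 days

18.7229 days


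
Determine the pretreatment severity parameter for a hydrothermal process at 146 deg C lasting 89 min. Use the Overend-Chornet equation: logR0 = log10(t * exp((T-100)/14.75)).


logR0 = log10(t * exp((T - 100) / 14.75))
= log10(89 * exp((146 - 100) / 14.75))
= 3.3038

3.3038


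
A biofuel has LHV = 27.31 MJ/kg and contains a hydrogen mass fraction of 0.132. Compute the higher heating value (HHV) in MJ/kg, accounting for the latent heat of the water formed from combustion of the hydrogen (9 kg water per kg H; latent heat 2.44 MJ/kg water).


HHV = LHV + H_frac * 9 * 2.44
= 27.31 + 0.132 * 9 * 2.44
= 30.2087 MJ/kg

30.2087 MJ/kg


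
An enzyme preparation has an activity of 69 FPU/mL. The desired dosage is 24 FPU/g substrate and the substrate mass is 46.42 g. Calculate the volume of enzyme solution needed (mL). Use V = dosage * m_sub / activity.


V = dosage * m_sub / activity
V = 24 * 46.42 / 69
V = 16.1461 mL

16.1461 mL


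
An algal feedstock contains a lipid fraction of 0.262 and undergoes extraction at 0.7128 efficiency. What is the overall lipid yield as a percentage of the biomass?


Y = lipid_content * extraction_eff * 100
= 0.262 * 0.7128 * 100
= 18.6754%

18.6754%


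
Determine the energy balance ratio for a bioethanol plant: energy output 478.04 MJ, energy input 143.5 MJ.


EROI = E_out / E_in
= 478.04 / 143.5
= 3.3313

3.3313


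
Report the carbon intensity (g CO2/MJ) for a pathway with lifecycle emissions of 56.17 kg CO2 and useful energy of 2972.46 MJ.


CI = CO2 * 1000 / E
= 56.17 * 1000 / 2972.46
= 18.8968 g CO2/MJ

18.8968 g CO2/MJ


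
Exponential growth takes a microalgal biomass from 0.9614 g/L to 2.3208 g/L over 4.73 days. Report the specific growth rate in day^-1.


mu = ln(X2/X1) / dt
= ln(2.3208/0.9614) / 4.73
= 0.1863 per day

0.1863 per day


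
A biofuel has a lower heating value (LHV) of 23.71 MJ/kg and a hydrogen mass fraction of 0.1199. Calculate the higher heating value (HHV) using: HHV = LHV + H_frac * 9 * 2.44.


HHV = LHV + H_frac * 9 * 2.44
= 23.71 + 0.1199 * 9 * 2.44
= 26.3430 MJ/kg

26.3430 MJ/kg


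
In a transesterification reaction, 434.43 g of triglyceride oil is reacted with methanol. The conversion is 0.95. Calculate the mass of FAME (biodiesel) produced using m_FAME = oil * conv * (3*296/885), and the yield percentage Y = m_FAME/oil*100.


m_FAME = oil * conv * (3 * 296 / 885) = oil * conv * (888/885)
= 434.43 * 0.95 * 888 / 885
= 414.1075 g
Y = m_FAME / oil * 100 = conv * (888/885) * 100
= 0.95 * 888 / 885 * 100
= 95.32%

414.1075 g FAME; Y = 95.32%


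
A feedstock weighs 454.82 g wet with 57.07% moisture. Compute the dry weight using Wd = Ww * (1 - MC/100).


Wd = Ww * (1 - MC/100)
= 454.82 * (1 - 57.07/100)
= 195.2542 g

195.2542 g


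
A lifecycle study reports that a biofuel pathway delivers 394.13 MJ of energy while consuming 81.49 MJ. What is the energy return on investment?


EROI = E_out / E_in
= 394.13 / 81.49
= 4.8365

4.8365


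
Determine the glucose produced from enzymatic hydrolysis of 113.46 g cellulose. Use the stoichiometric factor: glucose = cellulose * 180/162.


glucose = cellulose * 180/162
= 113.46 * 180/162
= 126.0667 g

126.0667 g


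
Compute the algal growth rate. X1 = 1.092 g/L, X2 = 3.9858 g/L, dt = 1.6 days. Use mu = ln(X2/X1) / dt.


mu = ln(X2/X1) / dt
= ln(3.9858/1.092) / 1.6
= 0.8092 per day

0.8092 per day


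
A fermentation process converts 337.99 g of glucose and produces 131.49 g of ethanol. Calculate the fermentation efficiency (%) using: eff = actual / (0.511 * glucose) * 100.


Fermentation efficiency = (actual / (0.511 * glucose)) * 100
= (131.49 / (0.511 * 337.99)) * 100
= 76.1321%

76.1321%


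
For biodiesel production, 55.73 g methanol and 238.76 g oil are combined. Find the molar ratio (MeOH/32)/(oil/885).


Molar ratio = n_MeOH / n_oil = (MeOH/32) / (oil/885) = (MeOH * 885) / (32 * oil)
= (55.73 * 885) / (32 * 238.76)
= 6.4554

6.4554


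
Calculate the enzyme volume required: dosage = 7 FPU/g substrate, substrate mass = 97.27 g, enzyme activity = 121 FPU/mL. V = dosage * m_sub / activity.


V = dosage * m_sub / activity
V = 7 * 97.27 / 121
V = 5.6272 mL

5.6272 mL


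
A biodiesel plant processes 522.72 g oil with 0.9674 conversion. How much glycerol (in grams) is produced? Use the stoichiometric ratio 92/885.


glycerol = oil * conv * (92/885)
= 522.72 * 0.9674 * 92 / 885
= 52.5678 g

52.5678 g


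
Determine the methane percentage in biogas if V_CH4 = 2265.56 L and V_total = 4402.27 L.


CH4% = V_CH4 / V_total * 100
= 2265.56 / 4402.27 * 100
= 51.4634%

51.4634%


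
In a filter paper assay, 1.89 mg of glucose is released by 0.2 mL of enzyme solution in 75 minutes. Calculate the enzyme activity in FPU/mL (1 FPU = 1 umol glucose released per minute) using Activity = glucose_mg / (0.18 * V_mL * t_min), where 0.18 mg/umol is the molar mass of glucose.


Activity = glucose_mg / (0.18 mg/umol * V_mL * t_min)
= 1.89 / (0.18 * 0.2 * 75)
= 0.7000 FPU/mL

0.7000 FPU/mL


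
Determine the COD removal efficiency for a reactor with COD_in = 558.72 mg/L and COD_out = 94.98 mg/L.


eta = (COD_in - COD_out) / COD_in * 100
= (558.72 - 94.98) / 558.72 * 100
= 83.0004%

83.0004%


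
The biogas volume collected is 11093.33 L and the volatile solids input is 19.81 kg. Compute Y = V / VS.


Y = V / VS
= 11093.33 / 19.81
= 559.9864 L/kg VS

559.9864 L/kg VS


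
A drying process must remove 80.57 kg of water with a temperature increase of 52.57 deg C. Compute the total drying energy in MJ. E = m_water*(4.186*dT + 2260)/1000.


E = m_water * (4.186 * dT + 2260) / 1000
= 80.57 * (4.186 * 52.57 + 2260) / 1000
= 199.8183 MJ

199.8183 MJ


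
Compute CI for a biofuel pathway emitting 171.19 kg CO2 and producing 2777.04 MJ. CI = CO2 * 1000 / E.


CI = CO2 * 1000 / E
= 171.19 * 1000 / 2777.04
= 61.6448 g CO2/MJ

61.6448 g CO2/MJ


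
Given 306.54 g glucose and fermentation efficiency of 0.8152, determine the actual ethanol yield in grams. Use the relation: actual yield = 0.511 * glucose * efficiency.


Actual ethanol: m = 0.511 * 306.54 * 0.8152
m = 127.6945 g

127.6945 g


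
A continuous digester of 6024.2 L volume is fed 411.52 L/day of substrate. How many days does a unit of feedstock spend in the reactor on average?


HRT = V / Q
= 6024.2 / 411.52
= 14.6389 days

14.6389 days


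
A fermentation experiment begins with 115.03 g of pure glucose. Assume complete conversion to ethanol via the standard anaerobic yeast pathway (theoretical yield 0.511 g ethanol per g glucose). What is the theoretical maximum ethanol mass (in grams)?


Theoretical ethanol yield: m_EtOH = 0.511 * m_glucose
m_EtOH = 0.511 * 115.03 = 58.7803 g

58.7803 g


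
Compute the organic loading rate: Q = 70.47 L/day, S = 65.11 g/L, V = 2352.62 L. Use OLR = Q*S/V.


OLR = Q * S / V
= 70.47 * 65.11 / 2352.62
= 1.9503 g/L/day

1.9503 g/L/day


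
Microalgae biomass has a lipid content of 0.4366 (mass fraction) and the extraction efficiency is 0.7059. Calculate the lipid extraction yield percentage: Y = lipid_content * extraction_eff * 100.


Y = lipid_content * extraction_eff * 100
= 0.4366 * 0.7059 * 100
= 30.8196%

30.8196%


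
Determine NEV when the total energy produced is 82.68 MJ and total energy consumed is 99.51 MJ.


NEV = E_out - E_in
= 82.68 - 99.51
= -16.8300 MJ

-16.8300 MJ


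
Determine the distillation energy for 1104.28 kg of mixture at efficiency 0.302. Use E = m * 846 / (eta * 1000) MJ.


E = m * 846 / (eta * 1000)
= 1104.28 * 846 / (0.302 * 1000)
= 3093.4466 MJ

3093.4466 MJ


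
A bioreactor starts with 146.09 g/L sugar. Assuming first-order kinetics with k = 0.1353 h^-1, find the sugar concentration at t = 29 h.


S = S0 * exp(-k * t)
S = 146.09 * exp(-0.1353 * 29)
S = 2.8879 g/L

2.8879 g/L


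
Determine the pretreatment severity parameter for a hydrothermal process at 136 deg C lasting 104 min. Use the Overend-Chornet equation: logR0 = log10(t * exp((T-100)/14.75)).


logR0 = log10(t * exp((T - 100) / 14.75))
= log10(104 * exp((136 - 100) / 14.75))
= 3.0770

3.0770


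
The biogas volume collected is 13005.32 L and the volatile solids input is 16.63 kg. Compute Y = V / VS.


Y = V / VS
= 13005.32 / 16.63
= 782.0397 L/kg VS

782.0397 L/kg VS


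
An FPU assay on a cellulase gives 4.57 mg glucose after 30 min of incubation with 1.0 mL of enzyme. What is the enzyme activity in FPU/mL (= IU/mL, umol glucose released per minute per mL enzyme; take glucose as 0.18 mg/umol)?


Activity = glucose_mg / (0.18 mg/umol * V_mL * t_min)
= 4.57 / (0.18 * 1.0 * 30)
= 0.8463 FPU/mL

0.8463 FPU/mL


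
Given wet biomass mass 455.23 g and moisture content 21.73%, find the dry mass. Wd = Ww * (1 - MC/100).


Wd = Ww * (1 - MC/100)
= 455.23 * (1 - 21.73/100)
= 356.3085 g

356.3085 g


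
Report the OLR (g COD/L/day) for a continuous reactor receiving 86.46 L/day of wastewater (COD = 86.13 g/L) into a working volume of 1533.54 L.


OLR = Q * S / V
= 86.46 * 86.13 / 1533.54
= 4.8560 g/L/day

4.8560 g/L/day


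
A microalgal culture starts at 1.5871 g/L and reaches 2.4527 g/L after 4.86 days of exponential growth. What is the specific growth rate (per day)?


mu = ln(X2/X1) / dt
= ln(2.4527/1.5871) / 4.86
= 0.0896 per day

0.0896 per day


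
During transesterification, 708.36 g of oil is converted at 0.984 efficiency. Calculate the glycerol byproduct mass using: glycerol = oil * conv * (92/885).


glycerol = oil * conv * (92/885)
= 708.36 * 0.984 * 92 / 885
= 72.4592 g

72.4592 g


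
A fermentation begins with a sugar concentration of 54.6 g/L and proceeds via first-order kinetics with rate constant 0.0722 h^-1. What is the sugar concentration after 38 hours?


S = S0 * exp(-k * t)
S = 54.6 * exp(-0.0722 * 38)
S = 3.5129 g/L

3.5129 g/L


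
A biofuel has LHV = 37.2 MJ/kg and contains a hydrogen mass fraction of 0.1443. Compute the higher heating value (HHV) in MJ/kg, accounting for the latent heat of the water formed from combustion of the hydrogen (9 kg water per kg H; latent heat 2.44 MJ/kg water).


HHV = LHV + H_frac * 9 * 2.44
= 37.2 + 0.1443 * 9 * 2.44
= 40.3688 MJ/kg

40.3688 MJ/kg


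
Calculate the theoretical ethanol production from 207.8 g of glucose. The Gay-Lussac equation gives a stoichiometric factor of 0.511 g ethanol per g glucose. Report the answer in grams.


Theoretical ethanol yield: m_EtOH = 0.511 * m_glucose
m_EtOH = 0.511 * 207.8 = 106.1858 g

106.1858 g


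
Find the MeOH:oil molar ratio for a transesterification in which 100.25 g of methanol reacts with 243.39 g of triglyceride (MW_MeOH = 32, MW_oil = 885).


Molar ratio = n_MeOH / n_oil = (MeOH/32) / (oil/885) = (MeOH * 885) / (32 * oil)
= (100.25 * 885) / (32 * 243.39)
= 11.3913

11.3913


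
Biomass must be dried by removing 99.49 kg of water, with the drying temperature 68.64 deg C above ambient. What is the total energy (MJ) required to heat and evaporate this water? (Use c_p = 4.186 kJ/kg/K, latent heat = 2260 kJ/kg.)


E = m_water * (4.186 * dT + 2260) / 1000
= 99.49 * (4.186 * 68.64 + 2260) / 1000
= 253.4336 MJ

253.4336 MJ
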